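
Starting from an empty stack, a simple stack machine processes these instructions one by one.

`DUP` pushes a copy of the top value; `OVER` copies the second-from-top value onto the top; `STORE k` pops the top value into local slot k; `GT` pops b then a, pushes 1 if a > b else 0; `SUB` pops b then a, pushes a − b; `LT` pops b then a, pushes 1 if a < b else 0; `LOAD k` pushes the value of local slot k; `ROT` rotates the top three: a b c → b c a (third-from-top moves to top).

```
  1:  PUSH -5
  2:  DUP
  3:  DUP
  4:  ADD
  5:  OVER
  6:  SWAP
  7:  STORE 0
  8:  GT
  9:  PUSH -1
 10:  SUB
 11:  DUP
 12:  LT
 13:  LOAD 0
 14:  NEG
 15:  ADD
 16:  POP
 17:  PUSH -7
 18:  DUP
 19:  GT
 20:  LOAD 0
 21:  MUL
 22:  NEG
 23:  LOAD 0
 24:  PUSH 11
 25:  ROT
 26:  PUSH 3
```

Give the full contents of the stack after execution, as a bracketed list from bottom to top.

[-10, 11, 0, 3]

PUSH -5 -> -5
DUP     -> -5 -5
DUP     -> -5 -5 -5
ADD     -> -5 -10
OVER    -> -5 -10 -5
SWAP    -> -5 -5 -10
STORE 0 -> -5 -5
GT      -> 0
PUSH -1 -> 0 -1
SUB     -> 1
DUP     -> 1 1
LT      -> 0
LOAD 0  -> 0 -10
NEG     -> 0 10
ADD     -> 10
POP     -> (empty)
PUSH -7 -> -7
DUP     -> -7 -7
GT      -> 0
LOAD 0  -> 0 -10
MUL     -> 0
NEG     -> 0
LOAD 0  -> 0 -10
PUSH 11 -> 0 -10 11
ROT     -> -10 11 0
PUSH 3  -> -10 11 0 3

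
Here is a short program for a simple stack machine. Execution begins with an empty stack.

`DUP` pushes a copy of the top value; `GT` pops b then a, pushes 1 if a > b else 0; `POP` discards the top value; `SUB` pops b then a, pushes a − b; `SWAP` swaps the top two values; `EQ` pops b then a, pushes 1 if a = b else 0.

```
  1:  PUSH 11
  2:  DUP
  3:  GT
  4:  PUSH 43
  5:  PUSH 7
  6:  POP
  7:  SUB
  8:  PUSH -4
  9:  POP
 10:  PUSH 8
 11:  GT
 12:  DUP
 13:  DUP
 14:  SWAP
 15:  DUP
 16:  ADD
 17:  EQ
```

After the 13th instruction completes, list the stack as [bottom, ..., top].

[0, 0, 0]

PUSH 11 -> 11
DUP     -> 11 11
GT      -> 0
PUSH 43 -> 0 43
PUSH 7  -> 0 43 7
POP     -> 0 43
SUB     -> -43
PUSH -4 -> -43 -4
POP     -> -43
PUSH 8  -> -43 8
GT      -> 0
DUP     -> 0 0
DUP     -> 0 0 0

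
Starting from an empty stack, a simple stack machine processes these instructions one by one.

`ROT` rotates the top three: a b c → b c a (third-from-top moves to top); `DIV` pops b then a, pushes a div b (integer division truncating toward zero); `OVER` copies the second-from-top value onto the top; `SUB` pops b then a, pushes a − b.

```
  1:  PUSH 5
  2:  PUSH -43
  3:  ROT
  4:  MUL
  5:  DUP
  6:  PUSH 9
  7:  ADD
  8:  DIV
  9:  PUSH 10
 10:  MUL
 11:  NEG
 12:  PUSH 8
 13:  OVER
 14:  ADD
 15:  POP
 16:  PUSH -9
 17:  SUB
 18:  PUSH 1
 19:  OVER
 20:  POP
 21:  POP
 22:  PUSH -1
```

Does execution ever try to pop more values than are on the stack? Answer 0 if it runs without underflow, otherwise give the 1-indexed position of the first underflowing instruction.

3

PUSH 5    [5]
PUSH -43  [5, -43]
ROT  — needs 3 operands, stack has 2 → underflow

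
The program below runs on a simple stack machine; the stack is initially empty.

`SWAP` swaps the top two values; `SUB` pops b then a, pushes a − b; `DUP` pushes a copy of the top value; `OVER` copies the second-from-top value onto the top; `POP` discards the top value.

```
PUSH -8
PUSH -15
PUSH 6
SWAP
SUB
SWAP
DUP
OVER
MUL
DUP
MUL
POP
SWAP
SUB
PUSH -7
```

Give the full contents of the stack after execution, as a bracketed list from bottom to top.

PUSH -8  → [-8]
PUSH -15 → [-8, -15]
PUSH 6   → [-8, -15, 6]
SWAP     → [-8, 6, -15]
SUB      → [-8, 21]
SWAP     → [21, -8]
DUP      → [21, -8, -8]
OVER     → [21, -8, -8, -8]
MUL      → [21, -8, 64]
DUP      → [21, -8, 64, 64]
MUL      → [21, -8, 4096]
POP      → [21, -8]
SWAP     → [-8, 21]
SUB      → [-29]
PUSH -7  → [-29, -7]

[-29, -7]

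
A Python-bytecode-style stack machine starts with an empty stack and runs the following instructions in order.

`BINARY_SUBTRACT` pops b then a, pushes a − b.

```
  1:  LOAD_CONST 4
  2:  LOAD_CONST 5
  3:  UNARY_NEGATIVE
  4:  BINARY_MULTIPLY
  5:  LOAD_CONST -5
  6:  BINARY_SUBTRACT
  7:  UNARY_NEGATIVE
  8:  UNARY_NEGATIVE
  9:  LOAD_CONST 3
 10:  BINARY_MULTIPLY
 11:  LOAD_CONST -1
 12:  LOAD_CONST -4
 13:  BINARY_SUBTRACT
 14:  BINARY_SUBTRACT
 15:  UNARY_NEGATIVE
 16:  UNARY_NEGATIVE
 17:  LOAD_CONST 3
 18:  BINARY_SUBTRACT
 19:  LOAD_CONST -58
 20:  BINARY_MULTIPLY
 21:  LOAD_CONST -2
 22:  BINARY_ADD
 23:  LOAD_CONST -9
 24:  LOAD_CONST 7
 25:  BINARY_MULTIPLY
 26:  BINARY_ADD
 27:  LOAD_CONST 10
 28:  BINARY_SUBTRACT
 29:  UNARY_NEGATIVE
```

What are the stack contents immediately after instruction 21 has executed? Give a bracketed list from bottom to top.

LOAD_CONST 4     4
LOAD_CONST 5     4 5
UNARY_NEGATIVE   4 -5
BINARY_MULTIPLY  -20
LOAD_CONST -5    -20 -5
BINARY_SUBTRACT  -15
UNARY_NEGATIVE   15
UNARY_NEGATIVE   -15
LOAD_CONST 3     -15 3
BINARY_MULTIPLY  -45
LOAD_CONST -1    -45 -1
LOAD_CONST -4    -45 -1 -4
BINARY_SUBTRACT  -45 3
BINARY_SUBTRACT  -48
UNARY_NEGATIVE   48
UNARY_NEGATIVE   -48
LOAD_CONST 3     -48 3
BINARY_SUBTRACT  -51
LOAD_CONST -58   -51 -58
BINARY_MULTIPLY  2958
LOAD_CONST -2    2958 -2

[2958, -2]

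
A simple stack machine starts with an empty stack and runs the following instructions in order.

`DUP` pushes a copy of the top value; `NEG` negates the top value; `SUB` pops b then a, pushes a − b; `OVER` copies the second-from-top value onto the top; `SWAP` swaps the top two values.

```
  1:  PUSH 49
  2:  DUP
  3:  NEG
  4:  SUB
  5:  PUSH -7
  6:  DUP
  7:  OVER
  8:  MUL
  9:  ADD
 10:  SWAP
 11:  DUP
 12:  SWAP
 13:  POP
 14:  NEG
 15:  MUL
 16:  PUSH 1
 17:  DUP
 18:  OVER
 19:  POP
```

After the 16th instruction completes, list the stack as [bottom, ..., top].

PUSH 49 : [49]
DUP     : [49, 49]
NEG     : [49, -49]
SUB     : [98]
PUSH -7 : [98, -7]
DUP     : [98, -7, -7]
OVER    : [98, -7, -7, -7]
MUL     : [98, -7, 49]
ADD     : [98, 42]
SWAP    : [42, 98]
DUP     : [42, 98, 98]
SWAP    : [42, 98, 98]
POP     : [42, 98]
NEG     : [42, -98]
MUL     : [-4116]
PUSH 1  : [-4116, 1]

[-4116, 1]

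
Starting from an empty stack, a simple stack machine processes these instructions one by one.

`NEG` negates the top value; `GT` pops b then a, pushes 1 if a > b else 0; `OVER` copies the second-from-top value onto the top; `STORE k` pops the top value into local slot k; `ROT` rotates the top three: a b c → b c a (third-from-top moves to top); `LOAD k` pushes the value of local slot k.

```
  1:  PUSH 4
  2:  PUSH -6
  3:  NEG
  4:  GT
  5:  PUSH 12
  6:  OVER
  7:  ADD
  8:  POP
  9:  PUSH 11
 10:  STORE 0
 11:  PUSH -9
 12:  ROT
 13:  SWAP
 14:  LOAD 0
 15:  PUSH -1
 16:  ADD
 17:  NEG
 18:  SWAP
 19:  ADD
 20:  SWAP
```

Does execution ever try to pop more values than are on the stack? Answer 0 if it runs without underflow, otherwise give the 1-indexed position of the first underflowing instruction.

12

PUSH 4   4
PUSH -6  4 -6
NEG      4 6
GT       0
PUSH 12  0 12
OVER     0 12 0
ADD      0 12
POP      0
PUSH 11  0 11
STORE 0  0
PUSH -9  0 -9
ROT  — needs 3 operands, stack has 2 → underflow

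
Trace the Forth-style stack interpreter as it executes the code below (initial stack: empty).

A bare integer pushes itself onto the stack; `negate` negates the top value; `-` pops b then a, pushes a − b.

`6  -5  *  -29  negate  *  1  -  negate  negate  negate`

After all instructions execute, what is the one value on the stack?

871

6      → 6
-5     → 6 -5
*      → -30
-29    → -30 -29
negate → -30 29
*      → -870
1      → -870 1
-      → -871
negate → 871
negate → -871
negate → 871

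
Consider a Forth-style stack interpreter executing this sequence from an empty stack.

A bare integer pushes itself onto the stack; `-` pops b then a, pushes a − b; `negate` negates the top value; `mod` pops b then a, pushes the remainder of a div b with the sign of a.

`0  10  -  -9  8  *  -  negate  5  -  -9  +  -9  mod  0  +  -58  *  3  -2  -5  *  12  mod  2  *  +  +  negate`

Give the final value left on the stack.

-255

0       0
10      0 10
-       -10
-9      -10 -9
8       -10 -9 8
*       -10 -72
-       62
negate  -62
5       -62 5
-       -67
-9      -67 -9
+       -76
-9      -76 -9
mod     -4
0       -4 0
+       -4
-58     -4 -58
*       232
3       232 3
-2      232 3 -2
-5      232 3 -2 -5
*       232 3 10
12      232 3 10 12
mod     232 3 10
2       232 3 10 2
*       232 3 20
+       232 23
+       255
negate  -255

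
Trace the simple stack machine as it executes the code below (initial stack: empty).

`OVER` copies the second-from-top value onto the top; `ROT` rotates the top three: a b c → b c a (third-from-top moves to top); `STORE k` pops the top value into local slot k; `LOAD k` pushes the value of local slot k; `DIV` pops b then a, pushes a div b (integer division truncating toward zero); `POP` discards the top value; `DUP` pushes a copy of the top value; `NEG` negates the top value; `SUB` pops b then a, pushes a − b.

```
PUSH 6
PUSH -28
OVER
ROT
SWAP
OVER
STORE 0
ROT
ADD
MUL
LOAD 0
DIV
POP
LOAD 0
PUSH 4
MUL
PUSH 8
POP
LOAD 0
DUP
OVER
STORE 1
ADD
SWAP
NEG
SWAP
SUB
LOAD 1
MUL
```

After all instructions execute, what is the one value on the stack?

-216

PUSH 6   -> [6]
PUSH -28 -> [6, -28]
OVER     -> [6, -28, 6]
ROT      -> [-28, 6, 6]
SWAP     -> [-28, 6, 6]
OVER     -> [-28, 6, 6, 6]
STORE 0  -> [-28, 6, 6]
ROT      -> [6, 6, -28]
ADD      -> [6, -22]
MUL      -> [-132]
LOAD 0   -> [-132, 6]
DIV      -> [-22]
POP      -> []
LOAD 0   -> [6]
PUSH 4   -> [6, 4]
MUL      -> [24]
PUSH 8   -> [24, 8]
POP      -> [24]
LOAD 0   -> [24, 6]
DUP      -> [24, 6, 6]
OVER     -> [24, 6, 6, 6]
STORE 1  -> [24, 6, 6]
ADD      -> [24, 12]
SWAP     -> [12, 24]
NEG      -> [12, -24]
SWAP     -> [-24, 12]
SUB      -> [-36]
LOAD 1   -> [-36, 6]
MUL      -> [-216]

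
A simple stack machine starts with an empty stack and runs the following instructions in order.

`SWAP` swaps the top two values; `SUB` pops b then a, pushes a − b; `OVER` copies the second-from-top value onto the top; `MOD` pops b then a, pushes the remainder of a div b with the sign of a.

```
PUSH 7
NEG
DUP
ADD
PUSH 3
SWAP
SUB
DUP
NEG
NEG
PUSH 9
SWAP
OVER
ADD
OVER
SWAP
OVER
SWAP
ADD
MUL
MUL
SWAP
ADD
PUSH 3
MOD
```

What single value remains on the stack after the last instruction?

PUSH 7  [7]
NEG     [-7]
DUP     [-7, -7]
ADD     [-14]
PUSH 3  [-14, 3]
SWAP    [3, -14]
SUB     [17]
DUP     [17, 17]
NEG     [17, -17]
NEG     [17, 17]
PUSH 9  [17, 17, 9]
SWAP    [17, 9, 17]
OVER    [17, 9, 17, 9]
ADD     [17, 9, 26]
OVER    [17, 9, 26, 9]
SWAP    [17, 9, 9, 26]
OVER    [17, 9, 9, 26, 9]
SWAP    [17, 9, 9, 9, 26]
ADD     [17, 9, 9, 35]
MUL     [17, 9, 315]
MUL     [17, 2835]
SWAP    [2835, 17]
ADD     [2852]
PUSH 3  [2852, 3]
MOD     [2]

2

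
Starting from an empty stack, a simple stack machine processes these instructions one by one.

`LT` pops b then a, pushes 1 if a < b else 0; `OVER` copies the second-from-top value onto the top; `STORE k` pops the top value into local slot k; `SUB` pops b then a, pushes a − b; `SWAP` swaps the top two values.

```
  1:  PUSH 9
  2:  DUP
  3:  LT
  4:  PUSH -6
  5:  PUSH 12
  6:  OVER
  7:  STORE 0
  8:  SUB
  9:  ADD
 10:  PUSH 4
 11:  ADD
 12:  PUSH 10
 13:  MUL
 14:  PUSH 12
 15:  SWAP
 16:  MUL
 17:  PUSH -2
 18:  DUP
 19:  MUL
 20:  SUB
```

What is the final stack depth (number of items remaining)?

PUSH 9  -> 9
DUP     -> 9 9
LT      -> 0
PUSH -6 -> 0 -6
PUSH 12 -> 0 -6 12
OVER    -> 0 -6 12 -6
STORE 0 -> 0 -6 12
SUB     -> 0 -18
ADD     -> -18
PUSH 4  -> -18 4
ADD     -> -14
PUSH 10 -> -14 10
MUL     -> -140
PUSH 12 -> -140 12
SWAP    -> 12 -140
MUL     -> -1680
PUSH -2 -> -1680 -2
DUP     -> -1680 -2 -2
MUL     -> -1680 4
SUB     -> -1684

1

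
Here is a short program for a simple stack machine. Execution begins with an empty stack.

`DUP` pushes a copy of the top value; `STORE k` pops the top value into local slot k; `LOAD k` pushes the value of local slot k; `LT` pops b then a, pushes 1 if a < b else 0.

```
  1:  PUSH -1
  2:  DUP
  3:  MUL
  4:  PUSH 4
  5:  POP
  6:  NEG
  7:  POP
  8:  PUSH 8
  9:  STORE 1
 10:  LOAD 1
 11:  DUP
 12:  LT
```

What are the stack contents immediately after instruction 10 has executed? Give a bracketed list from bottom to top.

PUSH -1 -> -1
DUP     -> -1 -1
MUL     -> 1
PUSH 4  -> 1 4
POP     -> 1
NEG     -> -1
POP     -> (empty)
PUSH 8  -> 8
STORE 1 -> (empty)
LOAD 1  -> 8

[8]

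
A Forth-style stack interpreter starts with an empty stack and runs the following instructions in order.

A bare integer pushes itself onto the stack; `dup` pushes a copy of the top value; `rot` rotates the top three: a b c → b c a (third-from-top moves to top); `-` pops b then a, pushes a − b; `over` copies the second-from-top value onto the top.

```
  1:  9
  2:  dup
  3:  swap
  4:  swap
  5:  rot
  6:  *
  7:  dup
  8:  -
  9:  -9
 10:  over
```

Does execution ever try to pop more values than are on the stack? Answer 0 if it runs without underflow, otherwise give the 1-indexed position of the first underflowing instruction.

5

9    → 9
dup  → 9 9
swap → 9 9
swap → 9 9
rot  — needs 3 operands, stack has 2 → underflow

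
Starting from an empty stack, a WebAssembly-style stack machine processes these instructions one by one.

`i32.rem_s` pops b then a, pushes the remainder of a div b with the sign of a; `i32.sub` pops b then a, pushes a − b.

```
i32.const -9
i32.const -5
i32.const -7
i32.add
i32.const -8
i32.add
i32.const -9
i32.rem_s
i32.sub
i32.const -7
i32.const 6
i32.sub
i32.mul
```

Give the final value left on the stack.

91

i32.const -9 -> [-9]
i32.const -5 -> [-9, -5]
i32.const -7 -> [-9, -5, -7]
i32.add      -> [-9, -12]
i32.const -8 -> [-9, -12, -8]
i32.add      -> [-9, -20]
i32.const -9 -> [-9, -20, -9]
i32.rem_s    -> [-9, -2]
i32.sub      -> [-7]
i32.const -7 -> [-7, -7]
i32.const 6  -> [-7, -7, 6]
i32.sub      -> [-7, -13]
i32.mul      -> [91]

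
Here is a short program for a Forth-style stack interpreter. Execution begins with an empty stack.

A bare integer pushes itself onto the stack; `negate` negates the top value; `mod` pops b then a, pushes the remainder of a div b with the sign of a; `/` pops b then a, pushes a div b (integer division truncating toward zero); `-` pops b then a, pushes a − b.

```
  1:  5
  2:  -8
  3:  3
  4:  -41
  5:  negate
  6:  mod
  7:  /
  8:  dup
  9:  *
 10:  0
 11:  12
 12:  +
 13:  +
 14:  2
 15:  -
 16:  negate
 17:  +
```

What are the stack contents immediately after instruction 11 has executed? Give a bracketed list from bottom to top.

[5, 4, 0, 12]

5      → 5
-8     → 5 -8
3      → 5 -8 3
-41    → 5 -8 3 -41
negate → 5 -8 3 41
mod    → 5 -8 3
/      → 5 -2
dup    → 5 -2 -2
*      → 5 4
0      → 5 4 0
12     → 5 4 0 12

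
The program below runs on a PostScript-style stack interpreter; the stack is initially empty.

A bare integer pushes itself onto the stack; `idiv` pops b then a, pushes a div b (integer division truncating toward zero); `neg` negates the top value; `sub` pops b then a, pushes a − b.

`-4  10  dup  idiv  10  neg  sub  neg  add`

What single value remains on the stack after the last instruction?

-15

-4   -> [-4]
10   -> [-4, 10]
dup  -> [-4, 10, 10]
idiv -> [-4, 1]
10   -> [-4, 1, 10]
neg  -> [-4, 1, -10]
sub  -> [-4, 11]
neg  -> [-4, -11]
add  -> [-15]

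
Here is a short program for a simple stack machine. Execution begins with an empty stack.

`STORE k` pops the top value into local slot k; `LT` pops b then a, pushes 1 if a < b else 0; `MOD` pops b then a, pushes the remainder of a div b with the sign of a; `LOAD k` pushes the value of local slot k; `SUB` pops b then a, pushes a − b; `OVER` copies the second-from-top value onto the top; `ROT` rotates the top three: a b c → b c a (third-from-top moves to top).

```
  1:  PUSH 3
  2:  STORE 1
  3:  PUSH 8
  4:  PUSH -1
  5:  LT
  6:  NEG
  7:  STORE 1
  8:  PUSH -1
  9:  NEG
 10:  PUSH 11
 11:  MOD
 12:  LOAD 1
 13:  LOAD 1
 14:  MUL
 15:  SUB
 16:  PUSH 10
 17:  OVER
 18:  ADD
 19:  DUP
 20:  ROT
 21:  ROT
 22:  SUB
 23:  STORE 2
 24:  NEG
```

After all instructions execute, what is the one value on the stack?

-11

PUSH 3  : 3
STORE 1 : (empty)
PUSH 8  : 8
PUSH -1 : 8 -1
LT      : 0
NEG     : 0
STORE 1 : (empty)
PUSH -1 : -1
NEG     : 1
PUSH 11 : 1 11
MOD     : 1
LOAD 1  : 1 0
LOAD 1  : 1 0 0
MUL     : 1 0
SUB     : 1
PUSH 10 : 1 10
OVER    : 1 10 1
ADD     : 1 11
DUP     : 1 11 11
ROT     : 11 11 1
ROT     : 11 1 11
SUB     : 11 -10
STORE 2 : 11
NEG     : -11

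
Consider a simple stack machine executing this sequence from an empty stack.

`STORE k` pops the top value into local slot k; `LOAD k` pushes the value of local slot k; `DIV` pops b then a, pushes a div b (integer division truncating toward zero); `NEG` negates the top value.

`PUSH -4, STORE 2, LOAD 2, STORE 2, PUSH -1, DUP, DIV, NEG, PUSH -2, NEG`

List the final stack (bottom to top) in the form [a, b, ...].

[-1, 2]

PUSH -4 -> -4
STORE 2 -> (empty)
LOAD 2  -> -4
STORE 2 -> (empty)
PUSH -1 -> -1
DUP     -> -1 -1
DIV     -> 1
NEG     -> -1
PUSH -2 -> -1 -2
NEG     -> -1 2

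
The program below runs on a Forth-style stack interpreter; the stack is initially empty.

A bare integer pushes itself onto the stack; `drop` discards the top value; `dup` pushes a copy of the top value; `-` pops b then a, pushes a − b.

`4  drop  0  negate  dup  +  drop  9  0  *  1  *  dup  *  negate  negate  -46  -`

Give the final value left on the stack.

46

4      : [4]
drop   : []
0      : [0]
negate : [0]
dup    : [0, 0]
+      : [0]
drop   : []
9      : [9]
0      : [9, 0]
*      : [0]
1      : [0, 1]
*      : [0]
dup    : [0, 0]
*      : [0]
negate : [0]
negate : [0]
-46    : [0, -46]
-      : [46]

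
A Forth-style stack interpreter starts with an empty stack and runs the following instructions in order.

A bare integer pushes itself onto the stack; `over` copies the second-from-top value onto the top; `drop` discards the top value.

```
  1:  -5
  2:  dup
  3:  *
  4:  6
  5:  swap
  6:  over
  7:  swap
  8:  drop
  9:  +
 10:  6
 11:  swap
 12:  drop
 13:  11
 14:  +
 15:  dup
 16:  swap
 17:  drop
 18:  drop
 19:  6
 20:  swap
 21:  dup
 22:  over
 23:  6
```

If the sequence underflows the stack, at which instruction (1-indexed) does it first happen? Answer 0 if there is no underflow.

20

-5    -5
dup   -5 -5
*     25
6     25 6
swap  6 25
over  6 25 6
swap  6 6 25
drop  6 6
+     12
6     12 6
swap  6 12
drop  6
11    6 11
+     17
dup   17 17
swap  17 17
drop  17
drop  (empty)
6     6
swap  — needs 2 operands, stack has 1 → underflow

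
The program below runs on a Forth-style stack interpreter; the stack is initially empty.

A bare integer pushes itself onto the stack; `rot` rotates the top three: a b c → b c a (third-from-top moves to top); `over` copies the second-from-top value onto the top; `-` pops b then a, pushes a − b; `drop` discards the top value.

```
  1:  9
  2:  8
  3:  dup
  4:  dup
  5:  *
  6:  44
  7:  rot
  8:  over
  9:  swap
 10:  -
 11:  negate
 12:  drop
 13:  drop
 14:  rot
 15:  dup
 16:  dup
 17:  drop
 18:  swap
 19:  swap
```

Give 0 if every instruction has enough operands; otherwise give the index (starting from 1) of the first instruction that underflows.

9       9
8       9 8
dup     9 8 8
dup     9 8 8 8
*       9 8 64
44      9 8 64 44
rot     9 64 44 8
over    9 64 44 8 44
swap    9 64 44 44 8
-       9 64 44 36
negate  9 64 44 -36
drop    9 64 44
drop    9 64
rot  — needs 3 operands, stack has 2 → underflow

14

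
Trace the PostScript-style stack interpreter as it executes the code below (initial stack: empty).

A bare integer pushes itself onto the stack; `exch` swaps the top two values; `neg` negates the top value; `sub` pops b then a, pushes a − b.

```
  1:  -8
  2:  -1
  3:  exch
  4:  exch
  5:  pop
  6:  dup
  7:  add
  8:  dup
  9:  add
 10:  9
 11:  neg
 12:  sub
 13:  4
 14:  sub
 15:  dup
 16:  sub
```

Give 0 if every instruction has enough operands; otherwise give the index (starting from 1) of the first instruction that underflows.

0

-8   -> [-8]
-1   -> [-8, -1]
exch -> [-1, -8]
exch -> [-8, -1]
pop  -> [-8]
dup  -> [-8, -8]
add  -> [-16]
dup  -> [-16, -16]
add  -> [-32]
9    -> [-32, 9]
neg  -> [-32, -9]
sub  -> [-23]
4    -> [-23, 4]
sub  -> [-27]
dup  -> [-27, -27]
sub  -> [0]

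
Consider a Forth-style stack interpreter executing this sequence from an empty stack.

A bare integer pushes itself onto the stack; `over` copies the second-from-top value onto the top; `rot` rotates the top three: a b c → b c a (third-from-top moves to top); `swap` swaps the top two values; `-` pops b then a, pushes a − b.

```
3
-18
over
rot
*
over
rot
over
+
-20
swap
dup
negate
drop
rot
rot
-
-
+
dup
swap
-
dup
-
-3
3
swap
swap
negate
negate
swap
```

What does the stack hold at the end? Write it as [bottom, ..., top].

3       3
-18     3 -18
over    3 -18 3
rot     -18 3 3
*       -18 9
over    -18 9 -18
rot     9 -18 -18
over    9 -18 -18 -18
+       9 -18 -36
-20     9 -18 -36 -20
swap    9 -18 -20 -36
dup     9 -18 -20 -36 -36
negate  9 -18 -20 -36 36
drop    9 -18 -20 -36
rot     9 -20 -36 -18
rot     9 -36 -18 -20
-       9 -36 2
-       9 -38
+       -29
dup     -29 -29
swap    -29 -29
-       0
dup     0 0
-       0
-3      0 -3
3       0 -3 3
swap    0 3 -3
swap    0 -3 3
negate  0 -3 -3
negate  0 -3 3
swap    0 3 -3

[0, 3, -3]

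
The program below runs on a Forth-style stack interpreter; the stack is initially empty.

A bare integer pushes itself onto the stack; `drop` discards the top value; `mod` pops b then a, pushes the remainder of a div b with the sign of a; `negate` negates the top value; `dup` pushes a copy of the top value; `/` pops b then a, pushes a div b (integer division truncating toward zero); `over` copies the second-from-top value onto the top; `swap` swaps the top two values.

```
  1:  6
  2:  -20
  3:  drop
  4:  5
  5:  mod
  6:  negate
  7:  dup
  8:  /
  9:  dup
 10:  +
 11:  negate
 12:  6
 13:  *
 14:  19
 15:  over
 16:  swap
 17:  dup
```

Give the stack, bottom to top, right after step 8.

[1]

6      : 6
-20    : 6 -20
drop   : 6
5      : 6 5
mod    : 1
negate : -1
dup    : -1 -1
/      : 1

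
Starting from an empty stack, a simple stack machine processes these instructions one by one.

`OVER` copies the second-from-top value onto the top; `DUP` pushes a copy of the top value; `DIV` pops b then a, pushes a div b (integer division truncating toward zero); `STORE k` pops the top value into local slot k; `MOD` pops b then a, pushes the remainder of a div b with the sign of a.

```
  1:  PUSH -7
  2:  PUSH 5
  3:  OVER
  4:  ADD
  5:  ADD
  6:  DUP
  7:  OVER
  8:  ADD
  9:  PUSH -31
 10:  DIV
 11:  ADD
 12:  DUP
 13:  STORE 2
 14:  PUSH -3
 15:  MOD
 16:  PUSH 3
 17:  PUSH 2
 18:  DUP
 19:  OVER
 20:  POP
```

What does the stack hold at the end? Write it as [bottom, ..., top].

[0, 3, 2, 2]

PUSH -7  : [-7]
PUSH 5   : [-7, 5]
OVER     : [-7, 5, -7]
ADD      : [-7, -2]
ADD      : [-9]
DUP      : [-9, -9]
OVER     : [-9, -9, -9]
ADD      : [-9, -18]
PUSH -31 : [-9, -18, -31]
DIV      : [-9, 0]
ADD      : [-9]
DUP      : [-9, -9]
STORE 2  : [-9]
PUSH -3  : [-9, -3]
MOD      : [0]
PUSH 3   : [0, 3]
PUSH 2   : [0, 3, 2]
DUP      : [0, 3, 2, 2]
OVER     : [0, 3, 2, 2, 2]
POP      : [0, 3, 2, 2]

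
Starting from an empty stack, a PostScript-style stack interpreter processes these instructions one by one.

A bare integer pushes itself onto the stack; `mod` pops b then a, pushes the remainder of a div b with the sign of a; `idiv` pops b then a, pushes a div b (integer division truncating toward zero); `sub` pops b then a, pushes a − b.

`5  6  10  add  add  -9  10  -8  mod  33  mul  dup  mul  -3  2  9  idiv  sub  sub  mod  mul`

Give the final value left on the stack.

-189

5    → 5
6    → 5 6
10   → 5 6 10
add  → 5 16
add  → 21
-9   → 21 -9
10   → 21 -9 10
-8   → 21 -9 10 -8
mod  → 21 -9 2
33   → 21 -9 2 33
mul  → 21 -9 66
dup  → 21 -9 66 66
mul  → 21 -9 4356
-3   → 21 -9 4356 -3
2    → 21 -9 4356 -3 2
9    → 21 -9 4356 -3 2 9
idiv → 21 -9 4356 -3 0
sub  → 21 -9 4356 -3
sub  → 21 -9 4359
mod  → 21 -9
mul  → -189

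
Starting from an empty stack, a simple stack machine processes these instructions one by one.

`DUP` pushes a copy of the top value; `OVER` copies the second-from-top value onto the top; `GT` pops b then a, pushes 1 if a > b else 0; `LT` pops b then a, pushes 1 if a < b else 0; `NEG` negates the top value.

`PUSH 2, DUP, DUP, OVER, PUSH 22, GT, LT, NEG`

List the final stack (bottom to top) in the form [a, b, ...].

PUSH 2  : [2]
DUP     : [2, 2]
DUP     : [2, 2, 2]
OVER    : [2, 2, 2, 2]
PUSH 22 : [2, 2, 2, 2, 22]
GT      : [2, 2, 2, 0]
LT      : [2, 2, 0]
NEG     : [2, 2, 0]

[2, 2, 0]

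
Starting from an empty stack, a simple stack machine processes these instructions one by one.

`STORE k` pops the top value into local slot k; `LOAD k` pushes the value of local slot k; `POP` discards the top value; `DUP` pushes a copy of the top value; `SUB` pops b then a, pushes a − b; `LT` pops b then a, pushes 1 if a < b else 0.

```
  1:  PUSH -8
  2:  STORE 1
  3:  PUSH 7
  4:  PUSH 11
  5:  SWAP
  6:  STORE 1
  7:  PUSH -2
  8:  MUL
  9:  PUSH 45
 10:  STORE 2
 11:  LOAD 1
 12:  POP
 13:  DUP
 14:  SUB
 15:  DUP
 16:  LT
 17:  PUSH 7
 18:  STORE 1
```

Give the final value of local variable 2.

PUSH -8 : -8
STORE 1 : (empty)
PUSH 7  : 7
PUSH 11 : 7 11
SWAP    : 11 7
STORE 1 : 11
PUSH -2 : 11 -2
MUL     : -22
PUSH 45 : -22 45
STORE 2 : -22
LOAD 1  : -22 7
POP     : -22
DUP     : -22 -22
SUB     : 0
DUP     : 0 0
LT      : 0
PUSH 7  : 0 7
STORE 1 : 0

45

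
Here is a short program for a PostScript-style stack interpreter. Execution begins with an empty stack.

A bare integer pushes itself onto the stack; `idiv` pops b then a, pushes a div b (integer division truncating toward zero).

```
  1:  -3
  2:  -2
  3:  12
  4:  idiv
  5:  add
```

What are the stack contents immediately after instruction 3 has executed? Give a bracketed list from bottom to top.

[-3, -2, 12]

-3 → -3
-2 → -3 -2
12 → -3 -2 12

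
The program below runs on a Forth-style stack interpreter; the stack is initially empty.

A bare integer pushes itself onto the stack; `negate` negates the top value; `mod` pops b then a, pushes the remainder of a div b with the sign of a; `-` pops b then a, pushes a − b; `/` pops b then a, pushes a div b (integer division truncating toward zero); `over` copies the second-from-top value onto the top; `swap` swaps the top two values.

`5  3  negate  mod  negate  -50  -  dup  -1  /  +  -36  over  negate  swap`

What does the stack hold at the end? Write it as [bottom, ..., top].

5      → [5]
3      → [5, 3]
negate → [5, -3]
mod    → [2]
negate → [-2]
-50    → [-2, -50]
-      → [48]
dup    → [48, 48]
-1     → [48, 48, -1]
/      → [48, -48]
+      → [0]
-36    → [0, -36]
over   → [0, -36, 0]
negate → [0, -36, 0]
swap   → [0, 0, -36]

[0, 0, -36]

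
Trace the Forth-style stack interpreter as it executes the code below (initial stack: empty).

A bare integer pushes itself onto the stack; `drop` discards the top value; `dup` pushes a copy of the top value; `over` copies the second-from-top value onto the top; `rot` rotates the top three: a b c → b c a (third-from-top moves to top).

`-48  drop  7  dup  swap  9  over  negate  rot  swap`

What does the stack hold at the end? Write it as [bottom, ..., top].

-48    → [-48]
drop   → []
7      → [7]
dup    → [7, 7]
swap   → [7, 7]
9      → [7, 7, 9]
over   → [7, 7, 9, 7]
negate → [7, 7, 9, -7]
rot    → [7, 9, -7, 7]
swap   → [7, 9, 7, -7]

[7, 9, 7, -7]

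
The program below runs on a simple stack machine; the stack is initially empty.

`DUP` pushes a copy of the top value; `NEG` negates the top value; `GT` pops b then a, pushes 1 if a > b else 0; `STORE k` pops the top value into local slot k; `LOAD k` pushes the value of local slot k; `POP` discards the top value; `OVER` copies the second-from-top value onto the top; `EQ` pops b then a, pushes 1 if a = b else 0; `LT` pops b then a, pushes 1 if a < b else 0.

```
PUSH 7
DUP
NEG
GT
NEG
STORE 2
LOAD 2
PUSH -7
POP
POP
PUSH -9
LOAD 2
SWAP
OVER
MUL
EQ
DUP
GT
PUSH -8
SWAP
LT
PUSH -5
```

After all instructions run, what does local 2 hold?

-1

PUSH 7  -> 7
DUP     -> 7 7
NEG     -> 7 -7
GT      -> 1
NEG     -> -1
STORE 2 -> (empty)
LOAD 2  -> -1
PUSH -7 -> -1 -7
POP     -> -1
POP     -> (empty)
PUSH -9 -> -9
LOAD 2  -> -9 -1
SWAP    -> -1 -9
OVER    -> -1 -9 -1
MUL     -> -1 9
EQ      -> 0
DUP     -> 0 0
GT      -> 0
PUSH -8 -> 0 -8
SWAP    -> -8 0
LT      -> 1
PUSH -5 -> 1 -5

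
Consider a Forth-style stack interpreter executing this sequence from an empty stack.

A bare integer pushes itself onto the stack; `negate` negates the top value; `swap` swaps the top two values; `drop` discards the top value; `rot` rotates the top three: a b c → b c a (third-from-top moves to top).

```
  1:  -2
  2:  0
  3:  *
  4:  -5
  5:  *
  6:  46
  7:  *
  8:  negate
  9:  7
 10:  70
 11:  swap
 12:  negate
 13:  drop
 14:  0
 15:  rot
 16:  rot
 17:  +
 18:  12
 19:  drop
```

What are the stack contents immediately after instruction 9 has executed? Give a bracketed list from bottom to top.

-2      -2
0       -2 0
*       0
-5      0 -5
*       0
46      0 46
*       0
negate  0
7       0 7

[0, 7]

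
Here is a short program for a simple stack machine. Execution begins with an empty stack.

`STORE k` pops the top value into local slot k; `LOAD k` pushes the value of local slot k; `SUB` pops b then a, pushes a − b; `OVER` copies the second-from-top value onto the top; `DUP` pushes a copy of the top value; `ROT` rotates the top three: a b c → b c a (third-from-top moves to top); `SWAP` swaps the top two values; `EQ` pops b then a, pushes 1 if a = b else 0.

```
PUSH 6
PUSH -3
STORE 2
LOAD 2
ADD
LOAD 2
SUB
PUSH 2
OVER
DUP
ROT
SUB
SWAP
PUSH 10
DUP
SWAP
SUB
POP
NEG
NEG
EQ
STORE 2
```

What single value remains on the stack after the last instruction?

6

PUSH 6   6
PUSH -3  6 -3
STORE 2  6
LOAD 2   6 -3
ADD      3
LOAD 2   3 -3
SUB      6
PUSH 2   6 2
OVER     6 2 6
DUP      6 2 6 6
ROT      6 6 6 2
SUB      6 6 4
SWAP     6 4 6
PUSH 10  6 4 6 10
DUP      6 4 6 10 10
SWAP     6 4 6 10 10
SUB      6 4 6 0
POP      6 4 6
NEG      6 4 -6
NEG      6 4 6
EQ       6 0
STORE 2  6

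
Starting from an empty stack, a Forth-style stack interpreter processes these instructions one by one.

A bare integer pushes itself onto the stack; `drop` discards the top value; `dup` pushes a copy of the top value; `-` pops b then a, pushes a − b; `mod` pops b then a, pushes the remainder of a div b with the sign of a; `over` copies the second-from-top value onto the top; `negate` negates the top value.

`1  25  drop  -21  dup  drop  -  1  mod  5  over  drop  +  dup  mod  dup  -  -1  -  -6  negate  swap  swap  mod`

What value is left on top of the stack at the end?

1      : 1
25     : 1 25
drop   : 1
-21    : 1 -21
dup    : 1 -21 -21
drop   : 1 -21
-      : 22
1      : 22 1
mod    : 0
5      : 0 5
over   : 0 5 0
drop   : 0 5
+      : 5
dup    : 5 5
mod    : 0
dup    : 0 0
-      : 0
-1     : 0 -1
-      : 1
-6     : 1 -6
negate : 1 6
swap   : 6 1
swap   : 1 6
mod    : 1

1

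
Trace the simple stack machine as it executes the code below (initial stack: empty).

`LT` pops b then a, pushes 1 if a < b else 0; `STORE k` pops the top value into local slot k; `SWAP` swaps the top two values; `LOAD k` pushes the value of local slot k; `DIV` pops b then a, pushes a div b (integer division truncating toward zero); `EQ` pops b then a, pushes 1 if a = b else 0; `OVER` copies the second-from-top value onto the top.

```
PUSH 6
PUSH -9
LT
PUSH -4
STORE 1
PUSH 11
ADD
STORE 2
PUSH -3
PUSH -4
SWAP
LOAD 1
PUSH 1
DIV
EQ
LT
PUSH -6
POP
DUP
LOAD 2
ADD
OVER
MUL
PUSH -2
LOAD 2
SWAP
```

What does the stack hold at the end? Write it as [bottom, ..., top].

[1, 12, 11, -2]

PUSH 6  : [6]
PUSH -9 : [6, -9]
LT      : [0]
PUSH -4 : [0, -4]
STORE 1 : [0]
PUSH 11 : [0, 11]
ADD     : [11]
STORE 2 : []
PUSH -3 : [-3]
PUSH -4 : [-3, -4]
SWAP    : [-4, -3]
LOAD 1  : [-4, -3, -4]
PUSH 1  : [-4, -3, -4, 1]
DIV     : [-4, -3, -4]
EQ      : [-4, 0]
LT      : [1]
PUSH -6 : [1, -6]
POP     : [1]
DUP     : [1, 1]
LOAD 2  : [1, 1, 11]
ADD     : [1, 12]
OVER    : [1, 12, 1]
MUL     : [1, 12]
PUSH -2 : [1, 12, -2]
LOAD 2  : [1, 12, -2, 11]
SWAP    : [1, 12, 11, -2]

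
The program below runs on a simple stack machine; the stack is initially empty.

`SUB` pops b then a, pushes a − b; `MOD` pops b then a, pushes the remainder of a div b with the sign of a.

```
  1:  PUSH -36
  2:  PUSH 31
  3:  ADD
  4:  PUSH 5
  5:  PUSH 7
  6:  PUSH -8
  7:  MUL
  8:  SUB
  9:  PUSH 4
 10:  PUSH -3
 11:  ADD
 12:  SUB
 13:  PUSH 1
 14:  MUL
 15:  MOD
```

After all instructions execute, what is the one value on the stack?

-5

PUSH -36 : -36
PUSH 31  : -36 31
ADD      : -5
PUSH 5   : -5 5
PUSH 7   : -5 5 7
PUSH -8  : -5 5 7 -8
MUL      : -5 5 -56
SUB      : -5 61
PUSH 4   : -5 61 4
PUSH -3  : -5 61 4 -3
ADD      : -5 61 1
SUB      : -5 60
PUSH 1   : -5 60 1
MUL      : -5 60
MOD      : -5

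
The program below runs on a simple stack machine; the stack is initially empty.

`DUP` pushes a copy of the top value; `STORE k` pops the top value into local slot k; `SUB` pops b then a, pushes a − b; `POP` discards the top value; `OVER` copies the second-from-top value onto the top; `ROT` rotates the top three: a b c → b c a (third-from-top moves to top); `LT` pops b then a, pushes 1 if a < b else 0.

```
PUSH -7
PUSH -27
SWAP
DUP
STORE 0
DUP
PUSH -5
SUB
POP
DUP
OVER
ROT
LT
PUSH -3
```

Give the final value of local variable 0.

-7

PUSH -7  -> [-7]
PUSH -27 -> [-7, -27]
SWAP     -> [-27, -7]
DUP      -> [-27, -7, -7]
STORE 0  -> [-27, -7]
DUP      -> [-27, -7, -7]
PUSH -5  -> [-27, -7, -7, -5]
SUB      -> [-27, -7, -2]
POP      -> [-27, -7]
DUP      -> [-27, -7, -7]
OVER     -> [-27, -7, -7, -7]
ROT      -> [-27, -7, -7, -7]
LT       -> [-27, -7, 0]
PUSH -3  -> [-27, -7, 0, -3]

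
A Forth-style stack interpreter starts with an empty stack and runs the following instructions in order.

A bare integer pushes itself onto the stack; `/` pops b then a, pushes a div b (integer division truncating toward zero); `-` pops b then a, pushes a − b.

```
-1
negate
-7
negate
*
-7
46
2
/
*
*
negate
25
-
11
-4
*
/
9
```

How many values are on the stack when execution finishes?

2

-1     -> -1
negate -> 1
-7     -> 1 -7
negate -> 1 7
*      -> 7
-7     -> 7 -7
46     -> 7 -7 46
2      -> 7 -7 46 2
/      -> 7 -7 23
*      -> 7 -161
*      -> -1127
negate -> 1127
25     -> 1127 25
-      -> 1102
11     -> 1102 11
-4     -> 1102 11 -4
*      -> 1102 -44
/      -> -25
9      -> -25 9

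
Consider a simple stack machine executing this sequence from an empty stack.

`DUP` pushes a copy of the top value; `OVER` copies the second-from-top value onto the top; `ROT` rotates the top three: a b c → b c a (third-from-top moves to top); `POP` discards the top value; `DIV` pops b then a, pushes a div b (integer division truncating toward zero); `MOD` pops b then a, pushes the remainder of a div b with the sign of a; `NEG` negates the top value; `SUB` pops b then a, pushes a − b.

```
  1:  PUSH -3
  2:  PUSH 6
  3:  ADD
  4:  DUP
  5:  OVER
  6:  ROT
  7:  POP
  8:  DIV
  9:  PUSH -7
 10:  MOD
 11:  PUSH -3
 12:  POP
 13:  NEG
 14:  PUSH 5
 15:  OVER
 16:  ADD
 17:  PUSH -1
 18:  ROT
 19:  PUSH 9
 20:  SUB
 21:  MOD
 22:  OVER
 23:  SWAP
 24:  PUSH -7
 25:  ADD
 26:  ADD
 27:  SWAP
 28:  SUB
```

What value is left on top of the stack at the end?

PUSH -3 : [-3]
PUSH 6  : [-3, 6]
ADD     : [3]
DUP     : [3, 3]
OVER    : [3, 3, 3]
ROT     : [3, 3, 3]
POP     : [3, 3]
DIV     : [1]
PUSH -7 : [1, -7]
MOD     : [1]
PUSH -3 : [1, -3]
POP     : [1]
NEG     : [-1]
PUSH 5  : [-1, 5]
OVER    : [-1, 5, -1]
ADD     : [-1, 4]
PUSH -1 : [-1, 4, -1]
ROT     : [4, -1, -1]
PUSH 9  : [4, -1, -1, 9]
SUB     : [4, -1, -10]
MOD     : [4, -1]
OVER    : [4, -1, 4]
SWAP    : [4, 4, -1]
PUSH -7 : [4, 4, -1, -7]
ADD     : [4, 4, -8]
ADD     : [4, -4]
SWAP    : [-4, 4]
SUB     : [-8]

-8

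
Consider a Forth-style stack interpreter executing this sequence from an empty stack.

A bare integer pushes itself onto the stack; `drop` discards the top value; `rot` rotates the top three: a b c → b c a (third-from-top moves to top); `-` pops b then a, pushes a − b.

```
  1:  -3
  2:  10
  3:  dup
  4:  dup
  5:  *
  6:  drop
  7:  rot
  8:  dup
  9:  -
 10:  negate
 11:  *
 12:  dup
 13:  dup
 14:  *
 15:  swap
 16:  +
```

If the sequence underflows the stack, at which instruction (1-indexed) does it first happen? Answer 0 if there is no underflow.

-3   -> -3
10   -> -3 10
dup  -> -3 10 10
dup  -> -3 10 10 10
*    -> -3 10 100
drop -> -3 10
rot  — needs 3 operands, stack has 2 → underflow

7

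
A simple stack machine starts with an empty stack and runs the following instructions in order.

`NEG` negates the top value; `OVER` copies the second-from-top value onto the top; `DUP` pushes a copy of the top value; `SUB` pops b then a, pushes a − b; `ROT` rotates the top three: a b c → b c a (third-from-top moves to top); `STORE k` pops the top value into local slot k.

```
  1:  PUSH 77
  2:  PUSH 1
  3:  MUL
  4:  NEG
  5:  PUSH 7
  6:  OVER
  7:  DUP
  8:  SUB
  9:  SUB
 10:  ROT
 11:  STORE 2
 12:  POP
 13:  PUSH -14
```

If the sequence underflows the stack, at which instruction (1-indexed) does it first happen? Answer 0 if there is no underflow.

10

PUSH 77 : [77]
PUSH 1  : [77, 1]
MUL     : [77]
NEG     : [-77]
PUSH 7  : [-77, 7]
OVER    : [-77, 7, -77]
DUP     : [-77, 7, -77, -77]
SUB     : [-77, 7, 0]
SUB     : [-77, 7]
ROT  — needs 3 operands, stack has 2 → underflow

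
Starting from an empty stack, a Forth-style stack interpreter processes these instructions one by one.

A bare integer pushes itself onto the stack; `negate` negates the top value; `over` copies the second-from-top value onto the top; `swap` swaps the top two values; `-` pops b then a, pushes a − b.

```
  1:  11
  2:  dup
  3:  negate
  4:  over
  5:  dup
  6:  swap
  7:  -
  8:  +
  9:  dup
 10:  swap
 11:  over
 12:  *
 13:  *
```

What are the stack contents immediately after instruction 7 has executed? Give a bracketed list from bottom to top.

[11, -11, 0]

11     → [11]
dup    → [11, 11]
negate → [11, -11]
over   → [11, -11, 11]
dup    → [11, -11, 11, 11]
swap   → [11, -11, 11, 11]
-      → [11, -11, 0]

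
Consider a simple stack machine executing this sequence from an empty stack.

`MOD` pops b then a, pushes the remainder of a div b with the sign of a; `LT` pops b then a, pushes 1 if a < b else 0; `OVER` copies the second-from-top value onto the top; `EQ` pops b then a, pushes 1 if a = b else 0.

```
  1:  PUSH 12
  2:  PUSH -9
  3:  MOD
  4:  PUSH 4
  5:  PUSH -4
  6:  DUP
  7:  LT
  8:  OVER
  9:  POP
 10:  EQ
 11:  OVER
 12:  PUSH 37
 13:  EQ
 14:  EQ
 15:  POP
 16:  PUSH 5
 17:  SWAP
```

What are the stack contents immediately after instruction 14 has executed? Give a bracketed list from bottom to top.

PUSH 12 → [12]
PUSH -9 → [12, -9]
MOD     → [3]
PUSH 4  → [3, 4]
PUSH -4 → [3, 4, -4]
DUP     → [3, 4, -4, -4]
LT      → [3, 4, 0]
OVER    → [3, 4, 0, 4]
POP     → [3, 4, 0]
EQ      → [3, 0]
OVER    → [3, 0, 3]
PUSH 37 → [3, 0, 3, 37]
EQ      → [3, 0, 0]
EQ      → [3, 1]

[3, 1]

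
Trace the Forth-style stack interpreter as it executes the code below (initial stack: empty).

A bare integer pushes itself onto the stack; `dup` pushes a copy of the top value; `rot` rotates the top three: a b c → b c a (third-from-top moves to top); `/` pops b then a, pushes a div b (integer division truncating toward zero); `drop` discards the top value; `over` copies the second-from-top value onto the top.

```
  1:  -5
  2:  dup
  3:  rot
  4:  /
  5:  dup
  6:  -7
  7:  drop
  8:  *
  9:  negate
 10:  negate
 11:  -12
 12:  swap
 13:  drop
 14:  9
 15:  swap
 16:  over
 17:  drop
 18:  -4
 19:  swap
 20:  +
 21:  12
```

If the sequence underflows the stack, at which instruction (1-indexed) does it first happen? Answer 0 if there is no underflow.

3

-5   [-5]
dup  [-5, -5]
rot  — needs 3 operands, stack has 2 → underflow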